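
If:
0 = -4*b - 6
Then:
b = -3/2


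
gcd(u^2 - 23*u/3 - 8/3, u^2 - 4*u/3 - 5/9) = u + 1/3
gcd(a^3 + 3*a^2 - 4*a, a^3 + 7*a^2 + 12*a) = a^2 + 4*a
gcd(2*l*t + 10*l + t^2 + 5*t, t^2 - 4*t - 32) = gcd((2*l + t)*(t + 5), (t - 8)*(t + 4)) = 1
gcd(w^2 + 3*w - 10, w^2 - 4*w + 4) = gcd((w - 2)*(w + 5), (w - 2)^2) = w - 2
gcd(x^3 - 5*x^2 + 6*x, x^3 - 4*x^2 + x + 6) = x^2 - 5*x + 6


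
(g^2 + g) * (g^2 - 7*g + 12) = g^4 - 6*g^3 + 5*g^2 + 12*g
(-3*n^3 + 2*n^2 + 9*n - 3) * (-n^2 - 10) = 3*n^5 - 2*n^4 + 21*n^3 - 17*n^2 - 90*n + 30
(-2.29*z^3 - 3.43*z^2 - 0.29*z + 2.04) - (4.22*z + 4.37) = -2.29*z^3 - 3.43*z^2 - 4.51*z - 2.33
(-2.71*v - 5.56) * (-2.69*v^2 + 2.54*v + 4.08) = 7.2899*v^3 + 8.073*v^2 - 25.1792*v - 22.6848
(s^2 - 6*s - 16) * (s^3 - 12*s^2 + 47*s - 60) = s^5 - 18*s^4 + 103*s^3 - 150*s^2 - 392*s + 960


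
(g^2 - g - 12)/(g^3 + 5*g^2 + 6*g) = (g - 4)/(g*(g + 2))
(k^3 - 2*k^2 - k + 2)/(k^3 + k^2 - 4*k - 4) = (k - 1)/(k + 2)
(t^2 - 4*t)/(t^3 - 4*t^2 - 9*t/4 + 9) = 4*t/(4*t^2 - 9)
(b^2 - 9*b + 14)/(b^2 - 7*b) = (b - 2)/b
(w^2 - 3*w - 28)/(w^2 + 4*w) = (w - 7)/w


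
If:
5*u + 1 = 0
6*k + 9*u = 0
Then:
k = 3/10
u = -1/5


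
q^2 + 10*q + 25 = (q + 5)^2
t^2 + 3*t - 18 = (t - 3)*(t + 6)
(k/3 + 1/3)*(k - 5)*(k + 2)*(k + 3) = k^4/3 + k^3/3 - 19*k^2/3 - 49*k/3 - 10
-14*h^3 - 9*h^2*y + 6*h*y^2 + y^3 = (-2*h + y)*(h + y)*(7*h + y)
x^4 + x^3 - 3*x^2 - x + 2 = (x - 1)^2*(x + 1)*(x + 2)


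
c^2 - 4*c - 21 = (c - 7)*(c + 3)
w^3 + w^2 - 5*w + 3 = (w - 1)^2*(w + 3)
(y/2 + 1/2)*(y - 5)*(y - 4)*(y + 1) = y^4/2 - 7*y^3/2 + 3*y^2/2 + 31*y/2 + 10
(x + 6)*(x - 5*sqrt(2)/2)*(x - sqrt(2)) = x^3 - 7*sqrt(2)*x^2/2 + 6*x^2 - 21*sqrt(2)*x + 5*x + 30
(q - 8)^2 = q^2 - 16*q + 64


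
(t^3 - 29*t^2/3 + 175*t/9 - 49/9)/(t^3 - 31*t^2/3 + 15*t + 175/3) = (9*t^2 - 24*t + 7)/(3*(3*t^2 - 10*t - 25))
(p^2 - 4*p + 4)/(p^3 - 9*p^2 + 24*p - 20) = 1/(p - 5)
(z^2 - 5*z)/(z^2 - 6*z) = (z - 5)/(z - 6)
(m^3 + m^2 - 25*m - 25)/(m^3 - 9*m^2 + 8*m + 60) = (m^2 + 6*m + 5)/(m^2 - 4*m - 12)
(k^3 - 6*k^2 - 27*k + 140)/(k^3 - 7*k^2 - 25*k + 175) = (k - 4)/(k - 5)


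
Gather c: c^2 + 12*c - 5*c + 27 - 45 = c^2 + 7*c - 18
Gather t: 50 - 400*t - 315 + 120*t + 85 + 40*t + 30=-240*t - 150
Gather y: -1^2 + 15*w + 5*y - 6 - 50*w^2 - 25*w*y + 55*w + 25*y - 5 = -50*w^2 + 70*w + y*(30 - 25*w) - 12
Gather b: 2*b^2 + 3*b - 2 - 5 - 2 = 2*b^2 + 3*b - 9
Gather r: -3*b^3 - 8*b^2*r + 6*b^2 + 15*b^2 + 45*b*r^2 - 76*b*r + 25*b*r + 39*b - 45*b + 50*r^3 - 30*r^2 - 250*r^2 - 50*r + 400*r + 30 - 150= -3*b^3 + 21*b^2 - 6*b + 50*r^3 + r^2*(45*b - 280) + r*(-8*b^2 - 51*b + 350) - 120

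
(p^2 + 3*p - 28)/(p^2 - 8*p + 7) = (p^2 + 3*p - 28)/(p^2 - 8*p + 7)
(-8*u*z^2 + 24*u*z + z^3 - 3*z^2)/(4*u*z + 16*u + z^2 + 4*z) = z*(-8*u*z + 24*u + z^2 - 3*z)/(4*u*z + 16*u + z^2 + 4*z)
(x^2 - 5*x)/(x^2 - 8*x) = (x - 5)/(x - 8)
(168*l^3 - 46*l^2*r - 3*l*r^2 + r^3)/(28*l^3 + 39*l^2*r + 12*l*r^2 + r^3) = (24*l^2 - 10*l*r + r^2)/(4*l^2 + 5*l*r + r^2)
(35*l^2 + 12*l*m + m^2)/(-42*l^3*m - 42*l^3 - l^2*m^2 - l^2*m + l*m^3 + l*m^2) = (-35*l^2 - 12*l*m - m^2)/(l*(42*l^2*m + 42*l^2 + l*m^2 + l*m - m^3 - m^2))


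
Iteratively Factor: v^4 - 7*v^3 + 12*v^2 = (v)*(v^3 - 7*v^2 + 12*v) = v*(v - 4)*(v^2 - 3*v) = v*(v - 4)*(v - 3)*(v)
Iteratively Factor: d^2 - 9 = (d - 3)*(d + 3)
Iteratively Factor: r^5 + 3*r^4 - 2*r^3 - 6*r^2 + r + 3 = (r - 1)*(r^4 + 4*r^3 + 2*r^2 - 4*r - 3) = (r - 1)^2*(r^3 + 5*r^2 + 7*r + 3) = (r - 1)^2*(r + 1)*(r^2 + 4*r + 3) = (r - 1)^2*(r + 1)^2*(r + 3)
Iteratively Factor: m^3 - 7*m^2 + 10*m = (m - 5)*(m^2 - 2*m) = (m - 5)*(m - 2)*(m)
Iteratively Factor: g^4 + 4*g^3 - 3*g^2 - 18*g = (g - 2)*(g^3 + 6*g^2 + 9*g) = g*(g - 2)*(g^2 + 6*g + 9) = g*(g - 2)*(g + 3)*(g + 3)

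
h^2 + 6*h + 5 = (h + 1)*(h + 5)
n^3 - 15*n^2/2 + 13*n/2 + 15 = (n - 6)*(n - 5/2)*(n + 1)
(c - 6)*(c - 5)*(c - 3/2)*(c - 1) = c^4 - 27*c^3/2 + 59*c^2 - 183*c/2 + 45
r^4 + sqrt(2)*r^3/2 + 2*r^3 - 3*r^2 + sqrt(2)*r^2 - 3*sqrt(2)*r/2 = r*(r - 1)*(r + 3)*(r + sqrt(2)/2)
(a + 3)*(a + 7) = a^2 + 10*a + 21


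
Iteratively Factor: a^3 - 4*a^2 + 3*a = (a - 3)*(a^2 - a) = a*(a - 3)*(a - 1)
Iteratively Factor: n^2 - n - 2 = (n + 1)*(n - 2)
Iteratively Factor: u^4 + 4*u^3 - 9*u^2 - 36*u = (u - 3)*(u^3 + 7*u^2 + 12*u) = (u - 3)*(u + 4)*(u^2 + 3*u) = (u - 3)*(u + 3)*(u + 4)*(u)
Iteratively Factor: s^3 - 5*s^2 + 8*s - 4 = (s - 2)*(s^2 - 3*s + 2) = (s - 2)^2*(s - 1)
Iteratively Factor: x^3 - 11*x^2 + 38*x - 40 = (x - 4)*(x^2 - 7*x + 10) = (x - 5)*(x - 4)*(x - 2)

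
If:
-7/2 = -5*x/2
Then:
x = 7/5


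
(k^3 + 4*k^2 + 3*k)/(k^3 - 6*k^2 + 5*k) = (k^2 + 4*k + 3)/(k^2 - 6*k + 5)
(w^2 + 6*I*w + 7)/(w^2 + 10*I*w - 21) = (w - I)/(w + 3*I)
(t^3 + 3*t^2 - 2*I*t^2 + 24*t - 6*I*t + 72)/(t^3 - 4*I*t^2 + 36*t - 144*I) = (t^2 + t*(3 + 4*I) + 12*I)/(t^2 + 2*I*t + 24)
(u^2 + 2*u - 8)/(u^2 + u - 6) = (u + 4)/(u + 3)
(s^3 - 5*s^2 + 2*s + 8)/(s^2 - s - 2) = s - 4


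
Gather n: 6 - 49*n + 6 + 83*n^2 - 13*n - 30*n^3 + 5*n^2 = -30*n^3 + 88*n^2 - 62*n + 12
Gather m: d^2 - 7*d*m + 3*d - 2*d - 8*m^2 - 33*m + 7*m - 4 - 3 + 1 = d^2 + d - 8*m^2 + m*(-7*d - 26) - 6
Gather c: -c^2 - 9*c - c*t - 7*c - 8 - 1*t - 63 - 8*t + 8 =-c^2 + c*(-t - 16) - 9*t - 63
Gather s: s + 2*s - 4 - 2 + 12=3*s + 6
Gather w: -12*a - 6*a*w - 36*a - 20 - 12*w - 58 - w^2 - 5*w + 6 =-48*a - w^2 + w*(-6*a - 17) - 72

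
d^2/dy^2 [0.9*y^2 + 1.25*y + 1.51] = 1.80000000000000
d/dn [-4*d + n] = 1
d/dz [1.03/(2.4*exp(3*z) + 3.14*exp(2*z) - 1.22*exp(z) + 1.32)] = (-7.416*exp(2*z) - 6.4684*exp(z) + 1.2566)*exp(z)/(2.4*exp(3*z) + 3.14*exp(2*z) - 1.22*exp(z) + 1.32)^2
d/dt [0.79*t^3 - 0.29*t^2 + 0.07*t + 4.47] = 2.37*t^2 - 0.58*t + 0.07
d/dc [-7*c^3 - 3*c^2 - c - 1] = -21*c^2 - 6*c - 1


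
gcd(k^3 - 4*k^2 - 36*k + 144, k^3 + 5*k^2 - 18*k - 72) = k^2 + 2*k - 24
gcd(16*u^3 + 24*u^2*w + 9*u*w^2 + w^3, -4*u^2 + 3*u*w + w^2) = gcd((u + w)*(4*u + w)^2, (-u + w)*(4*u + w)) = 4*u + w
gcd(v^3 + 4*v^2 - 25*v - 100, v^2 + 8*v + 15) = v + 5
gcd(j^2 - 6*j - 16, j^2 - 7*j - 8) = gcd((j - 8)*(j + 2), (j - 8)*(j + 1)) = j - 8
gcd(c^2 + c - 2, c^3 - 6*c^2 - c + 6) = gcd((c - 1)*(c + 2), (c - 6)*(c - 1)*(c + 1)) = c - 1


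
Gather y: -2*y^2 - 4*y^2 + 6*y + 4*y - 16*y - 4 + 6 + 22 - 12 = -6*y^2 - 6*y + 12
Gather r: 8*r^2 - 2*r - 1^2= 8*r^2 - 2*r - 1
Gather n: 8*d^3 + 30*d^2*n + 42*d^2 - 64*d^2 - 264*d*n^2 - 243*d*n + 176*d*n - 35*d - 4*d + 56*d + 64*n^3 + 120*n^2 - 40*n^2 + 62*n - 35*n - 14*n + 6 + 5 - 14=8*d^3 - 22*d^2 + 17*d + 64*n^3 + n^2*(80 - 264*d) + n*(30*d^2 - 67*d + 13) - 3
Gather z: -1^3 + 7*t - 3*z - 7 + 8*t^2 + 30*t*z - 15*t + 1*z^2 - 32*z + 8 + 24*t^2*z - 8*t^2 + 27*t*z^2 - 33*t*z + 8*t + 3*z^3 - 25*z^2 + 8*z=3*z^3 + z^2*(27*t - 24) + z*(24*t^2 - 3*t - 27)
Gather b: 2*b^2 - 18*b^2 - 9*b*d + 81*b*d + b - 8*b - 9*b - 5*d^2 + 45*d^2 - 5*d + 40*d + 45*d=-16*b^2 + b*(72*d - 16) + 40*d^2 + 80*d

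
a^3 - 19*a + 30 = (a - 3)*(a - 2)*(a + 5)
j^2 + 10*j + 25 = (j + 5)^2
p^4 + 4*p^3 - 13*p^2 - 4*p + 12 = (p - 2)*(p - 1)*(p + 1)*(p + 6)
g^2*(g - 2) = g^3 - 2*g^2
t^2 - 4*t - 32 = (t - 8)*(t + 4)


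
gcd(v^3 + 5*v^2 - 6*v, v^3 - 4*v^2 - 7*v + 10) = v - 1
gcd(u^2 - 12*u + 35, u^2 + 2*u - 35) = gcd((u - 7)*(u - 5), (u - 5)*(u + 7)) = u - 5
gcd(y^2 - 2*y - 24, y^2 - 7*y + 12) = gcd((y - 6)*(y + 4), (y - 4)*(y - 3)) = 1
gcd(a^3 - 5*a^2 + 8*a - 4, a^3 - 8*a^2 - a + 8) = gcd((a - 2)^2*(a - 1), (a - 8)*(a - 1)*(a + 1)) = a - 1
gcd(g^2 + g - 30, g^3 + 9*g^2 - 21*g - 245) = g - 5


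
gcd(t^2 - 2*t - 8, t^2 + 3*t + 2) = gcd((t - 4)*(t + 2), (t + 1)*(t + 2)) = t + 2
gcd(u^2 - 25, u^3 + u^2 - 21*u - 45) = u - 5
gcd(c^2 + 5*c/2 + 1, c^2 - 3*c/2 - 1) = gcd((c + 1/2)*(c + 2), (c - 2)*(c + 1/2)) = c + 1/2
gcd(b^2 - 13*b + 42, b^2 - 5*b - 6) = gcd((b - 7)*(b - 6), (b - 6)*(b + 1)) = b - 6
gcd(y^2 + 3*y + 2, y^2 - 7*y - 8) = y + 1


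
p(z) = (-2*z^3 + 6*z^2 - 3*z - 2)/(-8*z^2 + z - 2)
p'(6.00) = 0.24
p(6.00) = 0.83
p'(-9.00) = 0.25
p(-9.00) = -2.99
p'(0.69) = -1.19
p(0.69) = 0.37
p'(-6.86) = 0.25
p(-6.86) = -2.46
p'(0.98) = -0.55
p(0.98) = 0.12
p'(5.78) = 0.24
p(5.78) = 0.78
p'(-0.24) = 2.91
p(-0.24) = 0.34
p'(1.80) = 0.05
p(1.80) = -0.01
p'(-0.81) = 0.90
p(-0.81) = -0.67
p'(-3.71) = 0.25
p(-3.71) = -1.67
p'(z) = (16*z - 1)*(-2*z^3 + 6*z^2 - 3*z - 2)/(-8*z^2 + z - 2)^2 + (-6*z^2 + 12*z - 3)/(-8*z^2 + z - 2)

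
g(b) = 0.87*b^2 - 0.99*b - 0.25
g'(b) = 1.74*b - 0.99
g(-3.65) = 14.95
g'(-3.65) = -7.34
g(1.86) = 0.92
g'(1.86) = 2.25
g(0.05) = -0.30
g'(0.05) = -0.90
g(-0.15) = -0.08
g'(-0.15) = -1.25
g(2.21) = 1.81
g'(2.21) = 2.86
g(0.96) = -0.40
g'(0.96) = 0.68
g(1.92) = 1.06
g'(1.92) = 2.35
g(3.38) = 6.34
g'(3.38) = 4.89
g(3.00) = 4.61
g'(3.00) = 4.23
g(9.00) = 61.31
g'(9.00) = 14.67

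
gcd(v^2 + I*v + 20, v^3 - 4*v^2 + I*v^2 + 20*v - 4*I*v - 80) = v^2 + I*v + 20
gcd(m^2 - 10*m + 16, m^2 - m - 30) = 1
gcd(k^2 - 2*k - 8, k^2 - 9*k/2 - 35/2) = 1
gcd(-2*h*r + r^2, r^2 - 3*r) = r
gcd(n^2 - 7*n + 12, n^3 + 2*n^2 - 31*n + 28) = n - 4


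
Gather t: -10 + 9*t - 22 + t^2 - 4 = t^2 + 9*t - 36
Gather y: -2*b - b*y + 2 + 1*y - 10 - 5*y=-2*b + y*(-b - 4) - 8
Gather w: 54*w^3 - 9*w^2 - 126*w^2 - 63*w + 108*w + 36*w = 54*w^3 - 135*w^2 + 81*w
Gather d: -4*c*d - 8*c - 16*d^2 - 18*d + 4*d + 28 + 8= -8*c - 16*d^2 + d*(-4*c - 14) + 36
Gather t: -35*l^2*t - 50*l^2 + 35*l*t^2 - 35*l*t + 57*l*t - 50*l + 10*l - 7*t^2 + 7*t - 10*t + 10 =-50*l^2 - 40*l + t^2*(35*l - 7) + t*(-35*l^2 + 22*l - 3) + 10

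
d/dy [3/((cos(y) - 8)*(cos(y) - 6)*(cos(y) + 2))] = 3*(-3*sin(y)^2 - 24*cos(y) + 23)*sin(y)/((cos(y) - 8)^2*(cos(y) - 6)^2*(cos(y) + 2)^2)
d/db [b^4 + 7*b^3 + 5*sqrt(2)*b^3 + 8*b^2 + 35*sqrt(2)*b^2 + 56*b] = 4*b^3 + 21*b^2 + 15*sqrt(2)*b^2 + 16*b + 70*sqrt(2)*b + 56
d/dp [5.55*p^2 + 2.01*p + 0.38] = 11.1*p + 2.01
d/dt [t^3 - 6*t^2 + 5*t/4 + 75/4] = 3*t^2 - 12*t + 5/4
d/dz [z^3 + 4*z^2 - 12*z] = 3*z^2 + 8*z - 12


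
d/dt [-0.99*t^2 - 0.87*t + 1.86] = -1.98*t - 0.87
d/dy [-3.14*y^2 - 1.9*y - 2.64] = -6.28*y - 1.9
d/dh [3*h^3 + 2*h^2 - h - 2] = 9*h^2 + 4*h - 1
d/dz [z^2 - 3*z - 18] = 2*z - 3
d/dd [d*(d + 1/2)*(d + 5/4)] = 3*d^2 + 7*d/2 + 5/8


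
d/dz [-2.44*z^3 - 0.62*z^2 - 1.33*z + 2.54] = -7.32*z^2 - 1.24*z - 1.33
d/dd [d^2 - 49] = 2*d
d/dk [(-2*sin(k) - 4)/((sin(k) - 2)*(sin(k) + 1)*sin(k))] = 2*(2*sin(k)^3 + 5*sin(k)^2 - 4*sin(k) - 4)*cos(k)/((sin(k) - 2)^2*(sin(k) + 1)^2*sin(k)^2)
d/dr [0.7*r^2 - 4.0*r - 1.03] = 1.4*r - 4.0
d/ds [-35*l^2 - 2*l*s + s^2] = -2*l + 2*s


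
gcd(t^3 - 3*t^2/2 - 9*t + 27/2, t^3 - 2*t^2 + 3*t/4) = t - 3/2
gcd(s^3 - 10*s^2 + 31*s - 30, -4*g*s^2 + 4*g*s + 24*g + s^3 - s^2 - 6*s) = s - 3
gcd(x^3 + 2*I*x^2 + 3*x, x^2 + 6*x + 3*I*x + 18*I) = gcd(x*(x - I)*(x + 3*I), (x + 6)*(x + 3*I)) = x + 3*I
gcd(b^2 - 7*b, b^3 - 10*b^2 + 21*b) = b^2 - 7*b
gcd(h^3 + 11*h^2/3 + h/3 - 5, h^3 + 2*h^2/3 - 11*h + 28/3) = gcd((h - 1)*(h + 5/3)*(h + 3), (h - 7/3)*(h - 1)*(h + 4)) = h - 1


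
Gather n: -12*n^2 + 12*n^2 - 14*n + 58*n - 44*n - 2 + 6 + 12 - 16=0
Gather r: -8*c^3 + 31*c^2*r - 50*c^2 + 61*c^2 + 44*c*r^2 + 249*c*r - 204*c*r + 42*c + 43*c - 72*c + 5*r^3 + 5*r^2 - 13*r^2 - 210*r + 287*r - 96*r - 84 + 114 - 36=-8*c^3 + 11*c^2 + 13*c + 5*r^3 + r^2*(44*c - 8) + r*(31*c^2 + 45*c - 19) - 6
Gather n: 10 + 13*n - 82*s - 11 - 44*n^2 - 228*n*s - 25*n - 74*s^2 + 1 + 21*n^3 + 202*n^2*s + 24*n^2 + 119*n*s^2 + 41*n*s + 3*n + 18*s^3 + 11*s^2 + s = 21*n^3 + n^2*(202*s - 20) + n*(119*s^2 - 187*s - 9) + 18*s^3 - 63*s^2 - 81*s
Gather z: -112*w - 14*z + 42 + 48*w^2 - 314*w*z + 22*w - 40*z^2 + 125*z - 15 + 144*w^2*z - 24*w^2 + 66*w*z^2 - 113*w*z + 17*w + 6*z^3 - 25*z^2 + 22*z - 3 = 24*w^2 - 73*w + 6*z^3 + z^2*(66*w - 65) + z*(144*w^2 - 427*w + 133) + 24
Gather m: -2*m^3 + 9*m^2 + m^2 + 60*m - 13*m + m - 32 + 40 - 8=-2*m^3 + 10*m^2 + 48*m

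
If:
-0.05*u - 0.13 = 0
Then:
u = -2.60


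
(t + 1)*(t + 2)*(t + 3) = t^3 + 6*t^2 + 11*t + 6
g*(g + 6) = g^2 + 6*g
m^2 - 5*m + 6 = (m - 3)*(m - 2)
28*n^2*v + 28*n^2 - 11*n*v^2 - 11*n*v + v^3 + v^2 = (-7*n + v)*(-4*n + v)*(v + 1)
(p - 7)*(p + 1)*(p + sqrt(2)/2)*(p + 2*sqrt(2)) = p^4 - 6*p^3 + 5*sqrt(2)*p^3/2 - 15*sqrt(2)*p^2 - 5*p^2 - 35*sqrt(2)*p/2 - 12*p - 14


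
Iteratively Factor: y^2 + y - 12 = (y + 4)*(y - 3)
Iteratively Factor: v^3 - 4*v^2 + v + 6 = (v + 1)*(v^2 - 5*v + 6) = (v - 3)*(v + 1)*(v - 2)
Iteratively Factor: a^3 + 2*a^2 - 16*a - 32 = (a + 2)*(a^2 - 16) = (a - 4)*(a + 2)*(a + 4)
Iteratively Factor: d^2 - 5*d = (d)*(d - 5)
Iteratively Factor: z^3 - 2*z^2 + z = (z - 1)*(z^2 - z) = z*(z - 1)*(z - 1)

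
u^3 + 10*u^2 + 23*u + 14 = (u + 1)*(u + 2)*(u + 7)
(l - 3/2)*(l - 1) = l^2 - 5*l/2 + 3/2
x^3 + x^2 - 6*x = x*(x - 2)*(x + 3)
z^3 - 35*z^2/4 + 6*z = z*(z - 8)*(z - 3/4)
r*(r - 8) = r^2 - 8*r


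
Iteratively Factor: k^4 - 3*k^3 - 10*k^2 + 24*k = (k + 3)*(k^3 - 6*k^2 + 8*k) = k*(k + 3)*(k^2 - 6*k + 8) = k*(k - 4)*(k + 3)*(k - 2)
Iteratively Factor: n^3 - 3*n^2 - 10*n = (n - 5)*(n^2 + 2*n) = n*(n - 5)*(n + 2)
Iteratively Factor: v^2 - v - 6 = (v + 2)*(v - 3)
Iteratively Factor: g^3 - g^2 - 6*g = (g)*(g^2 - g - 6) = g*(g - 3)*(g + 2)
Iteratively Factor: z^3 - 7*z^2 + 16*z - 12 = (z - 2)*(z^2 - 5*z + 6) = (z - 3)*(z - 2)*(z - 2)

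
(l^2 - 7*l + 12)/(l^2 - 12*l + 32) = (l - 3)/(l - 8)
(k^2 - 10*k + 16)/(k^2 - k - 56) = (k - 2)/(k + 7)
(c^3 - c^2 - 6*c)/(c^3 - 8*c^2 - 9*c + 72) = c*(c + 2)/(c^2 - 5*c - 24)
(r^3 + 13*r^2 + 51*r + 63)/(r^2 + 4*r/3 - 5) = 3*(r^2 + 10*r + 21)/(3*r - 5)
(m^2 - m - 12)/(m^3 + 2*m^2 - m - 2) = (m^2 - m - 12)/(m^3 + 2*m^2 - m - 2)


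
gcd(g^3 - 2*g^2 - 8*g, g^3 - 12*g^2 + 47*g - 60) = g - 4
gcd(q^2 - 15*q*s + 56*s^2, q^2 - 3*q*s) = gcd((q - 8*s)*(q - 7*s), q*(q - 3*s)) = 1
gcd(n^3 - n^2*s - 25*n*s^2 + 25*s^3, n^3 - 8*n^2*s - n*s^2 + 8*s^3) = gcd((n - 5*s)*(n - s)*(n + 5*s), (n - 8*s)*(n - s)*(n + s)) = -n + s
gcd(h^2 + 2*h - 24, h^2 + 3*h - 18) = h + 6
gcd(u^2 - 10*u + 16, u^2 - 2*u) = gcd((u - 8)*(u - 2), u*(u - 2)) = u - 2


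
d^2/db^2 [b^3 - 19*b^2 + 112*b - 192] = 6*b - 38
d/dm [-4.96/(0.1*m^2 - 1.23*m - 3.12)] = (0.992*m - 6.1008)/(-0.1*m^2 + 1.23*m + 3.12)^2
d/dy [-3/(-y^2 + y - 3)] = 3*(1 - 2*y)/(y^2 - y + 3)^2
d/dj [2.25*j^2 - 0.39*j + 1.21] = 4.5*j - 0.39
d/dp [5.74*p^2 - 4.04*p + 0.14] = 11.48*p - 4.04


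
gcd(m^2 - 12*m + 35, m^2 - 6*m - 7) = m - 7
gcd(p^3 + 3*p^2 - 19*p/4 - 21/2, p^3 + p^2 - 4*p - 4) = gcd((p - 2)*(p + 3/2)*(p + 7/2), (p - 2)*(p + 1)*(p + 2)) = p - 2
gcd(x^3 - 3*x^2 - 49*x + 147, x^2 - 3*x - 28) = x - 7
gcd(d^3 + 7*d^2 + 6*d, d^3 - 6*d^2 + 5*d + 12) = d + 1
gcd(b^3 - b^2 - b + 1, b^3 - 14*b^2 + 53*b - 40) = b - 1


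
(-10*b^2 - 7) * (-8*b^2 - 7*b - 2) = 80*b^4 + 70*b^3 + 76*b^2 + 49*b + 14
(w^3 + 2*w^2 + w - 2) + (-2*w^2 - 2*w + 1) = w^3 - w - 1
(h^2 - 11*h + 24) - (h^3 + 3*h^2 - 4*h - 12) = -h^3 - 2*h^2 - 7*h + 36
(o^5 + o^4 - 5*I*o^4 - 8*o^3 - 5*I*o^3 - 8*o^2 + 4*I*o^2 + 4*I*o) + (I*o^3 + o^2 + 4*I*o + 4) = o^5 + o^4 - 5*I*o^4 - 8*o^3 - 4*I*o^3 - 7*o^2 + 4*I*o^2 + 8*I*o + 4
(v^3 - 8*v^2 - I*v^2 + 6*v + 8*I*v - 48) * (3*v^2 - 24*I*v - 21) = 3*v^5 - 24*v^4 - 27*I*v^4 - 27*v^3 + 216*I*v^3 + 216*v^2 - 123*I*v^2 - 126*v + 984*I*v + 1008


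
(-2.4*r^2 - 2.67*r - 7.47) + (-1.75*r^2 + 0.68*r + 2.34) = -4.15*r^2 - 1.99*r - 5.13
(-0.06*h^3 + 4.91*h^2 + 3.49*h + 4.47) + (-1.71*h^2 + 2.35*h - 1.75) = -0.06*h^3 + 3.2*h^2 + 5.84*h + 2.72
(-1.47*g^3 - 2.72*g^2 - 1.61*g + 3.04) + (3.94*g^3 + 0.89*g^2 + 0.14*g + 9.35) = 2.47*g^3 - 1.83*g^2 - 1.47*g + 12.39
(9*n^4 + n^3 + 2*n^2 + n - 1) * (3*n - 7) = 27*n^5 - 60*n^4 - n^3 - 11*n^2 - 10*n + 7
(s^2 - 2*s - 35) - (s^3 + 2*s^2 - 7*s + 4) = -s^3 - s^2 + 5*s - 39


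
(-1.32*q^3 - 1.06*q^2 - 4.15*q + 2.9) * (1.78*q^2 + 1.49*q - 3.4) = -2.3496*q^5 - 3.8536*q^4 - 4.4784*q^3 + 2.5825*q^2 + 18.431*q - 9.86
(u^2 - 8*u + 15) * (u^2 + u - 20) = u^4 - 7*u^3 - 13*u^2 + 175*u - 300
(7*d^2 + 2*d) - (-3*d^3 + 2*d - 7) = 3*d^3 + 7*d^2 + 7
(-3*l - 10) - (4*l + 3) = -7*l - 13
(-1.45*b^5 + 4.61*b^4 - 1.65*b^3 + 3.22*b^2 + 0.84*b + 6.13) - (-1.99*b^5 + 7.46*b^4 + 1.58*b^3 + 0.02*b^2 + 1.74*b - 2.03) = 0.54*b^5 - 2.85*b^4 - 3.23*b^3 + 3.2*b^2 - 0.9*b + 8.16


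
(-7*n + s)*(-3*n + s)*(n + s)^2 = 21*n^4 + 32*n^3*s + 2*n^2*s^2 - 8*n*s^3 + s^4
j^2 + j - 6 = (j - 2)*(j + 3)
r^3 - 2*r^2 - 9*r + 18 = (r - 3)*(r - 2)*(r + 3)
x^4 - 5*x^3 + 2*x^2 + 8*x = x*(x - 4)*(x - 2)*(x + 1)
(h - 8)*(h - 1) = h^2 - 9*h + 8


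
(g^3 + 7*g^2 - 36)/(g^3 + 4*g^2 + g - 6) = (g^2 + 4*g - 12)/(g^2 + g - 2)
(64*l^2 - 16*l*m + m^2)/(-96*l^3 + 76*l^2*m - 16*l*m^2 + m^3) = (-8*l + m)/(12*l^2 - 8*l*m + m^2)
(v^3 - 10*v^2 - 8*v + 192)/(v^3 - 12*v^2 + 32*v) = (v^2 - 2*v - 24)/(v*(v - 4))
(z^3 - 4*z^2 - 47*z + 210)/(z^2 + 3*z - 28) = (z^2 - 11*z + 30)/(z - 4)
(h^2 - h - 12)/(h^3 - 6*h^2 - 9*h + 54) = (h - 4)/(h^2 - 9*h + 18)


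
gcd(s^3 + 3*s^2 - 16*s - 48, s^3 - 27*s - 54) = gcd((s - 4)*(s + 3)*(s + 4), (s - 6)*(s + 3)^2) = s + 3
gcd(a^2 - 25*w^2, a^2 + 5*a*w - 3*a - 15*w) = a + 5*w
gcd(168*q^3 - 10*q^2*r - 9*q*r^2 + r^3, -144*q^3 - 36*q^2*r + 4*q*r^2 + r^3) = 24*q^2 + 2*q*r - r^2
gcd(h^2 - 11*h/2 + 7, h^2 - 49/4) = h - 7/2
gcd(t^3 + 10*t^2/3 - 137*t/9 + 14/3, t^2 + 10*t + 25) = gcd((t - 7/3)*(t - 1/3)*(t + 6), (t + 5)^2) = 1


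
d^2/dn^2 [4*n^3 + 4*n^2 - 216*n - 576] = 24*n + 8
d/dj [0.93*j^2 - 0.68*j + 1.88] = 1.86*j - 0.68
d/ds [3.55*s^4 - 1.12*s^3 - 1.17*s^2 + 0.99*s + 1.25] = 14.2*s^3 - 3.36*s^2 - 2.34*s + 0.99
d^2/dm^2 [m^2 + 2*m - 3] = 2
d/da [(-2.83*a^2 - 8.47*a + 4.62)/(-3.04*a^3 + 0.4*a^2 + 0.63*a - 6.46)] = (-8.6032*a^4 - 51.4976*a^3 + 43.7395*a^2 + 32.8676*a + 51.8056)/(9.2416*a^6 - 2.432*a^5 - 3.6704*a^4 + 39.7808*a^3 - 4.7711*a^2 - 8.1396*a + 41.7316)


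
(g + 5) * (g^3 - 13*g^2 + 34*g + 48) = g^4 - 8*g^3 - 31*g^2 + 218*g + 240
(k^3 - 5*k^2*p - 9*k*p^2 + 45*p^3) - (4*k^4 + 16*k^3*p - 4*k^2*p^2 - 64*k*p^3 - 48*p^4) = -4*k^4 - 16*k^3*p + k^3 + 4*k^2*p^2 - 5*k^2*p + 64*k*p^3 - 9*k*p^2 + 48*p^4 + 45*p^3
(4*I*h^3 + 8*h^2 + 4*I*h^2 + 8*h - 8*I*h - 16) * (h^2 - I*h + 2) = 4*I*h^5 + 12*h^4 + 4*I*h^4 + 12*h^3 - 8*I*h^3 - 8*h^2 + 16*h - 32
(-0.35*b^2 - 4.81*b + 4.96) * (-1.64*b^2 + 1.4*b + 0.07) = 0.574*b^4 + 7.3984*b^3 - 14.8929*b^2 + 6.6073*b + 0.3472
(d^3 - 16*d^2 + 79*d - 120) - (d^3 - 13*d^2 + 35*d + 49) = -3*d^2 + 44*d - 169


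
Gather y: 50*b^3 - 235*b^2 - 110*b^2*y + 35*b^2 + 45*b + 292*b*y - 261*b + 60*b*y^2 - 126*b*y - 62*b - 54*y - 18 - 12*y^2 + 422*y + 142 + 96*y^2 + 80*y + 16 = 50*b^3 - 200*b^2 - 278*b + y^2*(60*b + 84) + y*(-110*b^2 + 166*b + 448) + 140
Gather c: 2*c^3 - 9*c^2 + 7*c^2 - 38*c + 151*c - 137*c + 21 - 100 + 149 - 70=2*c^3 - 2*c^2 - 24*c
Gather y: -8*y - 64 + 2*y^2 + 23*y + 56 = 2*y^2 + 15*y - 8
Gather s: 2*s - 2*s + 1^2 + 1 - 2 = 0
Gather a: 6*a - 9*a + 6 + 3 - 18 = -3*a - 9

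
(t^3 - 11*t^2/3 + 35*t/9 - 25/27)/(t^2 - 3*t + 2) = (27*t^3 - 99*t^2 + 105*t - 25)/(27*(t^2 - 3*t + 2))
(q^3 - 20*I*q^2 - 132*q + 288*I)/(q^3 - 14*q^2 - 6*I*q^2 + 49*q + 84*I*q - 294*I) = (q^2 - 14*I*q - 48)/(q^2 - 14*q + 49)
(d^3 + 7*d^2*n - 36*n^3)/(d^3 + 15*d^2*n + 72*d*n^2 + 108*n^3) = (d - 2*n)/(d + 6*n)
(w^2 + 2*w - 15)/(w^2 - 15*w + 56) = (w^2 + 2*w - 15)/(w^2 - 15*w + 56)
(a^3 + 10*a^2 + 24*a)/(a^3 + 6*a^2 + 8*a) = (a + 6)/(a + 2)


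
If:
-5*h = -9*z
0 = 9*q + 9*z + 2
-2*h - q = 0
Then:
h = 2/13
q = -4/13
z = 10/117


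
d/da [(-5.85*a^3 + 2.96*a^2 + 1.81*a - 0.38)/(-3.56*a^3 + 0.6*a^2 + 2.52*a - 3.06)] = (-7.105427357601e-15*a^5 + 7.02760000000001*a^4 - 16.5968*a^3 + 56.0178*a^2 - 17.6592*a - 4.581)/(12.6736*a^6 - 4.272*a^5 - 17.5824*a^4 + 24.8112*a^3 + 2.6784*a^2 - 15.4224*a + 9.3636)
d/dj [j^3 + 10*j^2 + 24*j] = 3*j^2 + 20*j + 24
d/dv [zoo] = 0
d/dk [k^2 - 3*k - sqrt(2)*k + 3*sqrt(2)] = 2*k - 3 - sqrt(2)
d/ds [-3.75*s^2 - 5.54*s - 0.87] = -7.5*s - 5.54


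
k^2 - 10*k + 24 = (k - 6)*(k - 4)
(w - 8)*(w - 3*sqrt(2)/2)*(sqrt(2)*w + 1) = sqrt(2)*w^3 - 8*sqrt(2)*w^2 - 2*w^2 - 3*sqrt(2)*w/2 + 16*w + 12*sqrt(2)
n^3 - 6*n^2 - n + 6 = (n - 6)*(n - 1)*(n + 1)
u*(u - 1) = u^2 - u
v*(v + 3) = v^2 + 3*v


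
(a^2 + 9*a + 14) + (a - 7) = a^2 + 10*a + 7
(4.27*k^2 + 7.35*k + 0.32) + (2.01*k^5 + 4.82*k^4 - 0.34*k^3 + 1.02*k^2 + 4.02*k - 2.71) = 2.01*k^5 + 4.82*k^4 - 0.34*k^3 + 5.29*k^2 + 11.37*k - 2.39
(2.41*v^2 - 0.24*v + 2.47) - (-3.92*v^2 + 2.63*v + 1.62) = 6.33*v^2 - 2.87*v + 0.85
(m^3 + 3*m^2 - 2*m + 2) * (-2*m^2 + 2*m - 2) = -2*m^5 - 4*m^4 + 8*m^3 - 14*m^2 + 8*m - 4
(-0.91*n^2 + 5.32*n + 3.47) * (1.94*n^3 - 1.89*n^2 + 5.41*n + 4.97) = -1.7654*n^5 + 12.0407*n^4 - 8.2461*n^3 + 17.7002*n^2 + 45.2131*n + 17.2459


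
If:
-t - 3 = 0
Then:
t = -3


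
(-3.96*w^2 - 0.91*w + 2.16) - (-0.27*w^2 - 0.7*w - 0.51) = -3.69*w^2 - 0.21*w + 2.67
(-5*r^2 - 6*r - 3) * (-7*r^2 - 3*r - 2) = 35*r^4 + 57*r^3 + 49*r^2 + 21*r + 6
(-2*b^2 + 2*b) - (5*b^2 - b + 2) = -7*b^2 + 3*b - 2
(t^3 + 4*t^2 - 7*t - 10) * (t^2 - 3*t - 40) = t^5 + t^4 - 59*t^3 - 149*t^2 + 310*t + 400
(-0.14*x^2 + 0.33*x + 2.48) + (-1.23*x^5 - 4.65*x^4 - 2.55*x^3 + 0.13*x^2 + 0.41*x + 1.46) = -1.23*x^5 - 4.65*x^4 - 2.55*x^3 - 0.01*x^2 + 0.74*x + 3.94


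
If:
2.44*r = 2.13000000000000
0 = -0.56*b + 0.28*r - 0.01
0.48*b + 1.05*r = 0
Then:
No Solution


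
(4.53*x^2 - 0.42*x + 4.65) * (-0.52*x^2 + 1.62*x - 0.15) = -2.3556*x^4 + 7.557*x^3 - 3.7779*x^2 + 7.596*x - 0.6975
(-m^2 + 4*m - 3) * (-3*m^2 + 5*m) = 3*m^4 - 17*m^3 + 29*m^2 - 15*m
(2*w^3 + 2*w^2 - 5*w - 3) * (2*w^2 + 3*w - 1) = 4*w^5 + 10*w^4 - 6*w^3 - 23*w^2 - 4*w + 3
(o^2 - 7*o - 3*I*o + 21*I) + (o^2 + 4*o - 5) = 2*o^2 - 3*o - 3*I*o - 5 + 21*I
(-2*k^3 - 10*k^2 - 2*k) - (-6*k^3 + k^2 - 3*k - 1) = 4*k^3 - 11*k^2 + k + 1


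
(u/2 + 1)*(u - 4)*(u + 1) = u^3/2 - u^2/2 - 5*u - 4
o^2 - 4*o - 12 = (o - 6)*(o + 2)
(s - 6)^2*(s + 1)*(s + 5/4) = s^4 - 39*s^3/4 + 41*s^2/4 + 66*s + 45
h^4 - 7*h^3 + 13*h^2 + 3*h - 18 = (h - 3)^2*(h - 2)*(h + 1)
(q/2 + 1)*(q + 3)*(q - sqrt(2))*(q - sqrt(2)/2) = q^4/2 - 3*sqrt(2)*q^3/4 + 5*q^3/2 - 15*sqrt(2)*q^2/4 + 7*q^2/2 - 9*sqrt(2)*q/2 + 5*q/2 + 3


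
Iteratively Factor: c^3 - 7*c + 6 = (c - 1)*(c^2 + c - 6) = (c - 1)*(c + 3)*(c - 2)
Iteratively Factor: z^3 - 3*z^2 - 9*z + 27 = (z - 3)*(z^2 - 9) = (z - 3)*(z + 3)*(z - 3)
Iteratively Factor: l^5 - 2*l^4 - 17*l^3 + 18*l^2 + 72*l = (l + 2)*(l^4 - 4*l^3 - 9*l^2 + 36*l) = (l + 2)*(l + 3)*(l^3 - 7*l^2 + 12*l) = (l - 4)*(l + 2)*(l + 3)*(l^2 - 3*l) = l*(l - 4)*(l + 2)*(l + 3)*(l - 3)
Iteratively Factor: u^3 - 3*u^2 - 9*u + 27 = (u - 3)*(u^2 - 9) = (u - 3)*(u + 3)*(u - 3)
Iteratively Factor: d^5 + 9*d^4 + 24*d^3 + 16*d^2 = (d + 1)*(d^4 + 8*d^3 + 16*d^2) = d*(d + 1)*(d^3 + 8*d^2 + 16*d) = d*(d + 1)*(d + 4)*(d^2 + 4*d) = d^2*(d + 1)*(d + 4)*(d + 4)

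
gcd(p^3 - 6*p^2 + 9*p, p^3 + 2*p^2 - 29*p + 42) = p - 3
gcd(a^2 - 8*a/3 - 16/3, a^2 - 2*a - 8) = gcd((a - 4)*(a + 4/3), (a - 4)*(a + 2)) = a - 4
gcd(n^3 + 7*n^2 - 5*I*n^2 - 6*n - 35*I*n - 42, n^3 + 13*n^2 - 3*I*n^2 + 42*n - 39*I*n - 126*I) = n^2 + n*(7 - 3*I) - 21*I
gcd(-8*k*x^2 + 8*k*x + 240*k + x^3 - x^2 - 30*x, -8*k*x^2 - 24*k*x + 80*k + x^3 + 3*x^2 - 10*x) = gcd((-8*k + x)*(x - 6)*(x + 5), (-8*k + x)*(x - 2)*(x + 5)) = -8*k*x - 40*k + x^2 + 5*x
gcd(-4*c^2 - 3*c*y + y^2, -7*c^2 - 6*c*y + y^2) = c + y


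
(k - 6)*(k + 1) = k^2 - 5*k - 6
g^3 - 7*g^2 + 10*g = g*(g - 5)*(g - 2)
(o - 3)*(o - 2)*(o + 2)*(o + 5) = o^4 + 2*o^3 - 19*o^2 - 8*o + 60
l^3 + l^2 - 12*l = l*(l - 3)*(l + 4)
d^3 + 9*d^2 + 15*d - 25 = (d - 1)*(d + 5)^2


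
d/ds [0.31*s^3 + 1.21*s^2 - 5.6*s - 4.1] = 0.93*s^2 + 2.42*s - 5.6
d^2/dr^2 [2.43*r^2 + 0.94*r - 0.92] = 4.86000000000000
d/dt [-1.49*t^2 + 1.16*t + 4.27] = 1.16 - 2.98*t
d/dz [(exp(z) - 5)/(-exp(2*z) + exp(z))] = (exp(2*z) - 10*exp(z) + 5)*exp(-z)/(exp(2*z) - 2*exp(z) + 1)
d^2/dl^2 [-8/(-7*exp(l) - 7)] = 8*(exp(l) - 1)*exp(l)/(7*(exp(l) + 1)^3)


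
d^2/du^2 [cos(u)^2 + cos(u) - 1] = -cos(u) - 2*cos(2*u)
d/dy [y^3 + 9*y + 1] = 3*y^2 + 9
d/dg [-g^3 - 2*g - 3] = -3*g^2 - 2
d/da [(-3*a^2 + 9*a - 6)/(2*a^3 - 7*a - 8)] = 3*((2*a - 3)*(-2*a^3 + 7*a + 8) + (6*a^2 - 7)*(a^2 - 3*a + 2))/(-2*a^3 + 7*a + 8)^2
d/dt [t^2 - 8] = 2*t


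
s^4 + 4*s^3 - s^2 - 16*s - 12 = (s - 2)*(s + 1)*(s + 2)*(s + 3)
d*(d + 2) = d^2 + 2*d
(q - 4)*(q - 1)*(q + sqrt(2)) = q^3 - 5*q^2 + sqrt(2)*q^2 - 5*sqrt(2)*q + 4*q + 4*sqrt(2)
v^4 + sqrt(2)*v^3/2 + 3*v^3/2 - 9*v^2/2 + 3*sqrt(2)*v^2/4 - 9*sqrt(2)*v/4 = v*(v - 3/2)*(v + 3)*(v + sqrt(2)/2)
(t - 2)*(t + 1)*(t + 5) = t^3 + 4*t^2 - 7*t - 10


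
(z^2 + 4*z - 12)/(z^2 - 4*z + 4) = (z + 6)/(z - 2)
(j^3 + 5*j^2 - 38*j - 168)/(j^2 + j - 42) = j + 4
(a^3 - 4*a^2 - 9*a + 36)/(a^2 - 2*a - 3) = (a^2 - a - 12)/(a + 1)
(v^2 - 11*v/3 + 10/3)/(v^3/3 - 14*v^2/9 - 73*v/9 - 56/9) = 3*(-3*v^2 + 11*v - 10)/(-3*v^3 + 14*v^2 + 73*v + 56)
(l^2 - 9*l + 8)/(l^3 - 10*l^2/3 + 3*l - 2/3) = 3*(l - 8)/(3*l^2 - 7*l + 2)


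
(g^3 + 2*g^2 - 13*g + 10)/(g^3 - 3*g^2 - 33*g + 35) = (g - 2)/(g - 7)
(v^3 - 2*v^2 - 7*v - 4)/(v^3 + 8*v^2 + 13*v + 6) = (v - 4)/(v + 6)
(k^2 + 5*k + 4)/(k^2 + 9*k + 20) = (k + 1)/(k + 5)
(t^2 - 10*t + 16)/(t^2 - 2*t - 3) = (-t^2 + 10*t - 16)/(-t^2 + 2*t + 3)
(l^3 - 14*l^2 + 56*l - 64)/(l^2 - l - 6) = (-l^3 + 14*l^2 - 56*l + 64)/(-l^2 + l + 6)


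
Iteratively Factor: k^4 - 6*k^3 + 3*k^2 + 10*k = (k + 1)*(k^3 - 7*k^2 + 10*k) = k*(k + 1)*(k^2 - 7*k + 10) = k*(k - 2)*(k + 1)*(k - 5)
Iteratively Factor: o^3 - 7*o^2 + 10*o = (o - 5)*(o^2 - 2*o) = (o - 5)*(o - 2)*(o)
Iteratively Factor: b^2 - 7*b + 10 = (b - 5)*(b - 2)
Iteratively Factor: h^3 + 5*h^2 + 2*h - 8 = (h - 1)*(h^2 + 6*h + 8) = (h - 1)*(h + 4)*(h + 2)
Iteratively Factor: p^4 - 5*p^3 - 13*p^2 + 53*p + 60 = (p - 4)*(p^3 - p^2 - 17*p - 15) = (p - 4)*(p + 1)*(p^2 - 2*p - 15) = (p - 4)*(p + 1)*(p + 3)*(p - 5)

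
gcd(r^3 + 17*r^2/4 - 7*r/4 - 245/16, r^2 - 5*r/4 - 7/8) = r - 7/4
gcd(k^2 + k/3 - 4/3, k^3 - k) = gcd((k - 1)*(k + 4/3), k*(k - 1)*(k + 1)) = k - 1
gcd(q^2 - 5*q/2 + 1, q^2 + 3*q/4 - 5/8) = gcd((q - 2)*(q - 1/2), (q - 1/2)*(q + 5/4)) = q - 1/2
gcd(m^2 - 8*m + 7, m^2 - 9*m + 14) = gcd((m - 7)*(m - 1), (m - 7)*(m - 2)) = m - 7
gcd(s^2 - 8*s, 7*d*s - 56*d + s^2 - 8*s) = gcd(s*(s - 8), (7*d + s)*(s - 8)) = s - 8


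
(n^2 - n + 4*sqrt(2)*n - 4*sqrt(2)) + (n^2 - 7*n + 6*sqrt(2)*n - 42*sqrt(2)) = 2*n^2 - 8*n + 10*sqrt(2)*n - 46*sqrt(2)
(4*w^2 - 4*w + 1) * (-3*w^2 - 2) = -12*w^4 + 12*w^3 - 11*w^2 + 8*w - 2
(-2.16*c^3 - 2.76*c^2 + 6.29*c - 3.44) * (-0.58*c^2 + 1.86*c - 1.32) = 1.2528*c^5 - 2.4168*c^4 - 5.9306*c^3 + 17.3378*c^2 - 14.7012*c + 4.5408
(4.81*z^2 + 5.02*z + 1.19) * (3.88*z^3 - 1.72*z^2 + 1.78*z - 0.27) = 18.6628*z^5 + 11.2044*z^4 + 4.5446*z^3 + 5.5901*z^2 + 0.7628*z - 0.3213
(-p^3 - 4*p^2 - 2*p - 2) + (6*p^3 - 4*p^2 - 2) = 5*p^3 - 8*p^2 - 2*p - 4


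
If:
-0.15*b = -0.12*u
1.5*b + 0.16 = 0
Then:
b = -0.11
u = -0.13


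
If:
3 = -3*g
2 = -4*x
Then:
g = -1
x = -1/2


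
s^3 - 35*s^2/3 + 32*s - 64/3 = (s - 8)*(s - 8/3)*(s - 1)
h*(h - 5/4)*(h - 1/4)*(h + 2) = h^4 + h^3/2 - 43*h^2/16 + 5*h/8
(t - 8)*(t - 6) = t^2 - 14*t + 48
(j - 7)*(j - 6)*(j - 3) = j^3 - 16*j^2 + 81*j - 126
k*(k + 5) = k^2 + 5*k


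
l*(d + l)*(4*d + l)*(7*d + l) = 28*d^3*l + 39*d^2*l^2 + 12*d*l^3 + l^4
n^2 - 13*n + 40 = (n - 8)*(n - 5)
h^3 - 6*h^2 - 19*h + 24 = (h - 8)*(h - 1)*(h + 3)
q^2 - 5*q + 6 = (q - 3)*(q - 2)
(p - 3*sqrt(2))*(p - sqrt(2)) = p^2 - 4*sqrt(2)*p + 6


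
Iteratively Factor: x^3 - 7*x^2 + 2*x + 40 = (x + 2)*(x^2 - 9*x + 20) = (x - 5)*(x + 2)*(x - 4)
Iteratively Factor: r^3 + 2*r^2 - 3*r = (r - 1)*(r^2 + 3*r) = r*(r - 1)*(r + 3)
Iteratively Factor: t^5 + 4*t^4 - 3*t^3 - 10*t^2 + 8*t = (t - 1)*(t^4 + 5*t^3 + 2*t^2 - 8*t) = (t - 1)*(t + 4)*(t^3 + t^2 - 2*t) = (t - 1)^2*(t + 4)*(t^2 + 2*t) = (t - 1)^2*(t + 2)*(t + 4)*(t)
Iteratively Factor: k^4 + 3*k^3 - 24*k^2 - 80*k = (k)*(k^3 + 3*k^2 - 24*k - 80) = k*(k + 4)*(k^2 - k - 20) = k*(k + 4)^2*(k - 5)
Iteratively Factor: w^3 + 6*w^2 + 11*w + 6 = (w + 3)*(w^2 + 3*w + 2) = (w + 2)*(w + 3)*(w + 1)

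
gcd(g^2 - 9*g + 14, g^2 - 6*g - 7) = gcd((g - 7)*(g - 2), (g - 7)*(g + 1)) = g - 7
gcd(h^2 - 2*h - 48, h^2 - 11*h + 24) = h - 8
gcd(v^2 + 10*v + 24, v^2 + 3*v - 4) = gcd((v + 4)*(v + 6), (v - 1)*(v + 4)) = v + 4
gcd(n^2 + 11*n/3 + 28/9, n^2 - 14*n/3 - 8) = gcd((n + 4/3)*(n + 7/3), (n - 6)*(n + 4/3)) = n + 4/3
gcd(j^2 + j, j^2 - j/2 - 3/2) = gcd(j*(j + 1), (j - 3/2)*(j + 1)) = j + 1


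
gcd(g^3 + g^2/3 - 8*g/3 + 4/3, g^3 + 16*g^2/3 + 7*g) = 1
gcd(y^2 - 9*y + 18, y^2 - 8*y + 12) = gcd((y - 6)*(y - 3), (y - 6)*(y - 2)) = y - 6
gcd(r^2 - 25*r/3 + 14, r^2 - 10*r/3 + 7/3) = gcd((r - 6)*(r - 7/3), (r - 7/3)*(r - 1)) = r - 7/3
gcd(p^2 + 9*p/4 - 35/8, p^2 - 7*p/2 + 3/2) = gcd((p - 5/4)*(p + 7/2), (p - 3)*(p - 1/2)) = 1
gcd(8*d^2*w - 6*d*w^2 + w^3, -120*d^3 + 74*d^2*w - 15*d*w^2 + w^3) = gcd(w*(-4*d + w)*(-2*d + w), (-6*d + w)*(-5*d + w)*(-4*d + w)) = -4*d + w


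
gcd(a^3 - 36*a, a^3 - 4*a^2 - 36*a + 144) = a^2 - 36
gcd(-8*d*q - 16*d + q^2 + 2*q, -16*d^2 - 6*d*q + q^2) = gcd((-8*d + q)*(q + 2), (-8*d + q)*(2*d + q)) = -8*d + q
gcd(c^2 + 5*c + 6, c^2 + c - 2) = c + 2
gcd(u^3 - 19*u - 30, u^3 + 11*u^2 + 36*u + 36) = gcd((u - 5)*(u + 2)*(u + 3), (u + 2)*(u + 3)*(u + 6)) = u^2 + 5*u + 6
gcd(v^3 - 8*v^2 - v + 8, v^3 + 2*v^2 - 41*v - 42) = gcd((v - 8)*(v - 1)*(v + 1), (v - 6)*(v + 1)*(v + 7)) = v + 1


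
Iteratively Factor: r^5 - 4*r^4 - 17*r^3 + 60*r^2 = (r + 4)*(r^4 - 8*r^3 + 15*r^2) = (r - 3)*(r + 4)*(r^3 - 5*r^2) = r*(r - 3)*(r + 4)*(r^2 - 5*r) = r^2*(r - 3)*(r + 4)*(r - 5)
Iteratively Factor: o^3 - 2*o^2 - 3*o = (o + 1)*(o^2 - 3*o) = o*(o + 1)*(o - 3)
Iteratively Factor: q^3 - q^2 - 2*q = (q + 1)*(q^2 - 2*q) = q*(q + 1)*(q - 2)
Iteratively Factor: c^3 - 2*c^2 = (c - 2)*(c^2) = c*(c - 2)*(c)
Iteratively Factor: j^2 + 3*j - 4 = (j - 1)*(j + 4)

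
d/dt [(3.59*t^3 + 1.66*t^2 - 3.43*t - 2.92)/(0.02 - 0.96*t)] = (-6.8928*t^3 - 1.3782*t^2 + 0.0663999999999998*t - 2.8718)/(0.9216*t^2 - 0.0384*t + 0.0004)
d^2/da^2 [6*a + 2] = 0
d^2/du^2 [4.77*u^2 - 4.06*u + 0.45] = 9.54000000000000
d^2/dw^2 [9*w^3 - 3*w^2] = 54*w - 6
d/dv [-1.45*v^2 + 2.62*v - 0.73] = 2.62 - 2.9*v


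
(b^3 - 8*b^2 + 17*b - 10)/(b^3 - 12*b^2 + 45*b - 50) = (b - 1)/(b - 5)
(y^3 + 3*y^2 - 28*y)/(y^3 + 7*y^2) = (y - 4)/y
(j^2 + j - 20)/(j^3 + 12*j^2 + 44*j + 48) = (j^2 + j - 20)/(j^3 + 12*j^2 + 44*j + 48)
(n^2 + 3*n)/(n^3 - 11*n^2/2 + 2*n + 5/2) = 2*n*(n + 3)/(2*n^3 - 11*n^2 + 4*n + 5)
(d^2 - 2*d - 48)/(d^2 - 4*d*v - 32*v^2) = (-d^2 + 2*d + 48)/(-d^2 + 4*d*v + 32*v^2)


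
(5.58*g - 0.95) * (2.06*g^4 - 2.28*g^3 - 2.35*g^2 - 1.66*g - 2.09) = 11.4948*g^5 - 14.6794*g^4 - 10.947*g^3 - 7.0303*g^2 - 10.0852*g + 1.9855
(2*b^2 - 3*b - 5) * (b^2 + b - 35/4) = 2*b^4 - b^3 - 51*b^2/2 + 85*b/4 + 175/4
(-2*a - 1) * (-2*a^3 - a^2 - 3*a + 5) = 4*a^4 + 4*a^3 + 7*a^2 - 7*a - 5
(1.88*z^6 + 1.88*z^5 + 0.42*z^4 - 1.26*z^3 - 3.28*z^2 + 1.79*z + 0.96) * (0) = 0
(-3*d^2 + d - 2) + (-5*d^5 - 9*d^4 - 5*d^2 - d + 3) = -5*d^5 - 9*d^4 - 8*d^2 + 1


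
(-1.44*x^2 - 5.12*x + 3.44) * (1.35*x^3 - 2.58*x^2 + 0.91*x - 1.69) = -1.944*x^5 - 3.1968*x^4 + 16.5432*x^3 - 11.1008*x^2 + 11.7832*x - 5.8136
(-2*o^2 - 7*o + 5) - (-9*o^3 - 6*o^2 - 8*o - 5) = 9*o^3 + 4*o^2 + o + 10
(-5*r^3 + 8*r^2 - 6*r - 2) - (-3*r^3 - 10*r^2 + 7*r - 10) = -2*r^3 + 18*r^2 - 13*r + 8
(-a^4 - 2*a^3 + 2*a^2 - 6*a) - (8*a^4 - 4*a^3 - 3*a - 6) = -9*a^4 + 2*a^3 + 2*a^2 - 3*a + 6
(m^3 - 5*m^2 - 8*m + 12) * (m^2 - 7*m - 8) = m^5 - 12*m^4 + 19*m^3 + 108*m^2 - 20*m - 96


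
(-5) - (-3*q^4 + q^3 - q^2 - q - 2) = 3*q^4 - q^3 + q^2 + q - 3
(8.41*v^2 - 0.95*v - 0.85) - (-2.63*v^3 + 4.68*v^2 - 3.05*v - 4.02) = 2.63*v^3 + 3.73*v^2 + 2.1*v + 3.17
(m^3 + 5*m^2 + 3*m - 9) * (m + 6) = m^4 + 11*m^3 + 33*m^2 + 9*m - 54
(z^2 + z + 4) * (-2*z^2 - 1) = -2*z^4 - 2*z^3 - 9*z^2 - z - 4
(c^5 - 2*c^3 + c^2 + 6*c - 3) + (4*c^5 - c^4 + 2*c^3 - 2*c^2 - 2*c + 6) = 5*c^5 - c^4 - c^2 + 4*c + 3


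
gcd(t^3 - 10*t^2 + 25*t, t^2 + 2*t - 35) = t - 5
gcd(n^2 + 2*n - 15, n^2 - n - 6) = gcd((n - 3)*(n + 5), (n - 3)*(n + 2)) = n - 3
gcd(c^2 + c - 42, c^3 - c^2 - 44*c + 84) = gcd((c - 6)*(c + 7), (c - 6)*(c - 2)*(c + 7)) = c^2 + c - 42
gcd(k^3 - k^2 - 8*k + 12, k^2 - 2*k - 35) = 1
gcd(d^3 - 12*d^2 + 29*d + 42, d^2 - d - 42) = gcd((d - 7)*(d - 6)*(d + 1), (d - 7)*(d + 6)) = d - 7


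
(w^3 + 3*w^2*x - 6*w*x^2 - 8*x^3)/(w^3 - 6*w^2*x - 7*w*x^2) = (-w^2 - 2*w*x + 8*x^2)/(w*(-w + 7*x))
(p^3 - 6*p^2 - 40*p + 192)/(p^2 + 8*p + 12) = (p^2 - 12*p + 32)/(p + 2)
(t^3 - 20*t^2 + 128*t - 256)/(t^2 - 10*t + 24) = (t^2 - 16*t + 64)/(t - 6)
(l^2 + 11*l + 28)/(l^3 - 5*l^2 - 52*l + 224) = (l + 4)/(l^2 - 12*l + 32)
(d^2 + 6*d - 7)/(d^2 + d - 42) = (d - 1)/(d - 6)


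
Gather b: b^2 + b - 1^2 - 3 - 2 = b^2 + b - 6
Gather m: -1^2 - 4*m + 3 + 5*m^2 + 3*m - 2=5*m^2 - m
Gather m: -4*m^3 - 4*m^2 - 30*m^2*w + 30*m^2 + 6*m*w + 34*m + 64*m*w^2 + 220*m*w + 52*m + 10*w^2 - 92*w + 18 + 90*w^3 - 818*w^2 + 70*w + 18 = -4*m^3 + m^2*(26 - 30*w) + m*(64*w^2 + 226*w + 86) + 90*w^3 - 808*w^2 - 22*w + 36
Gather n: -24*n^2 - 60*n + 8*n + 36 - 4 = -24*n^2 - 52*n + 32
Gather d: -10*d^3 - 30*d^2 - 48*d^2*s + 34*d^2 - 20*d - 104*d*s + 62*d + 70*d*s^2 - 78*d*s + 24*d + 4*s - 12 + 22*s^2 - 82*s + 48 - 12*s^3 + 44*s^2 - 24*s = -10*d^3 + d^2*(4 - 48*s) + d*(70*s^2 - 182*s + 66) - 12*s^3 + 66*s^2 - 102*s + 36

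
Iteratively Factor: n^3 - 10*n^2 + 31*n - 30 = (n - 3)*(n^2 - 7*n + 10) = (n - 3)*(n - 2)*(n - 5)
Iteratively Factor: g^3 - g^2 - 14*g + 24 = (g + 4)*(g^2 - 5*g + 6) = (g - 3)*(g + 4)*(g - 2)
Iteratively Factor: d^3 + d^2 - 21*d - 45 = (d + 3)*(d^2 - 2*d - 15) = (d - 5)*(d + 3)*(d + 3)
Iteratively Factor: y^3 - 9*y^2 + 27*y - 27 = (y - 3)*(y^2 - 6*y + 9) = (y - 3)^2*(y - 3)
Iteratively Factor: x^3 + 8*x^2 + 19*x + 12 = (x + 4)*(x^2 + 4*x + 3) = (x + 1)*(x + 4)*(x + 3)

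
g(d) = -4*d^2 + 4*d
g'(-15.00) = 124.00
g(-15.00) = -960.00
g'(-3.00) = 28.00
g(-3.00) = -48.00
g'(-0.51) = 8.08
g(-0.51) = -3.08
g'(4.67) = -33.36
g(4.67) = -68.56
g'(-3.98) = 35.84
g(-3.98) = -79.28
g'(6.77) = -50.16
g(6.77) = -156.25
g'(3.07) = -20.56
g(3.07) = -25.42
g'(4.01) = -28.08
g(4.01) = -48.28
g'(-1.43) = 15.44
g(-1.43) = -13.90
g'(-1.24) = 13.92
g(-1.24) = -11.11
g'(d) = 4 - 8*d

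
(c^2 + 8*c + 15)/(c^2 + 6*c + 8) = (c^2 + 8*c + 15)/(c^2 + 6*c + 8)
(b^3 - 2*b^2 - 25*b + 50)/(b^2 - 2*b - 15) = (b^2 + 3*b - 10)/(b + 3)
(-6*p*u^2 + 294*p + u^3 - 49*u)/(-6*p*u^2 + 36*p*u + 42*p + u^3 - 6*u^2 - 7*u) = (u + 7)/(u + 1)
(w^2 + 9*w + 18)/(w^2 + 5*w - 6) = (w + 3)/(w - 1)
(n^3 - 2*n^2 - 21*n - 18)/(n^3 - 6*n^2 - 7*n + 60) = (n^2 - 5*n - 6)/(n^2 - 9*n + 20)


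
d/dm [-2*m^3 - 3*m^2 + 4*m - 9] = -6*m^2 - 6*m + 4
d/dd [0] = 0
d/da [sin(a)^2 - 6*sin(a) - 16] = 2*(sin(a) - 3)*cos(a)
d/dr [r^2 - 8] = 2*r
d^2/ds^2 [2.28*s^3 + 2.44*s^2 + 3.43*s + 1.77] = 13.68*s + 4.88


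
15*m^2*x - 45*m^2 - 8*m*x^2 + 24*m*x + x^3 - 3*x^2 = (-5*m + x)*(-3*m + x)*(x - 3)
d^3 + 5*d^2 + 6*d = d*(d + 2)*(d + 3)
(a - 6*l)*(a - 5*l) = a^2 - 11*a*l + 30*l^2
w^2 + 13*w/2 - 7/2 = (w - 1/2)*(w + 7)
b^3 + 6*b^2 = b^2*(b + 6)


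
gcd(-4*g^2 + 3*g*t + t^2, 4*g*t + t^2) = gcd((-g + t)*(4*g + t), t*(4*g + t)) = 4*g + t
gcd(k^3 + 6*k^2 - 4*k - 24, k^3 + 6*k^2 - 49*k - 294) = k + 6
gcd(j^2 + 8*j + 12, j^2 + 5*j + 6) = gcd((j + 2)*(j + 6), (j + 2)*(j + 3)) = j + 2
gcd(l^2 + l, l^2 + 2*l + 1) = l + 1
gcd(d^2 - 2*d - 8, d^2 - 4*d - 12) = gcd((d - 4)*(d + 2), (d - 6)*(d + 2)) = d + 2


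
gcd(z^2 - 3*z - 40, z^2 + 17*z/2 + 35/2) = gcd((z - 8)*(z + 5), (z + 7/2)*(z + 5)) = z + 5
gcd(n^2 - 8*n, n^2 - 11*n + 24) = n - 8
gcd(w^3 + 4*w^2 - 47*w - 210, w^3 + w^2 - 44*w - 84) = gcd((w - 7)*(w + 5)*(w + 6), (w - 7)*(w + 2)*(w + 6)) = w^2 - w - 42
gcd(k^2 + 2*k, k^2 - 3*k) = k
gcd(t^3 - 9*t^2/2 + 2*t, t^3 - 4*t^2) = t^2 - 4*t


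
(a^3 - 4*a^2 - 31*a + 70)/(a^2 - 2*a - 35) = a - 2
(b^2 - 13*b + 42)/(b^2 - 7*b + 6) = (b - 7)/(b - 1)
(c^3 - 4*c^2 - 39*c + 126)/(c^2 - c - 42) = c - 3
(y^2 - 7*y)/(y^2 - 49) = y/(y + 7)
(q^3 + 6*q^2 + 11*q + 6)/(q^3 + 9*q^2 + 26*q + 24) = (q + 1)/(q + 4)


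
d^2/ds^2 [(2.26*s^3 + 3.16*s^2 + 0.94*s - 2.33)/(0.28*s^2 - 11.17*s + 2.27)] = (-2.22044604925031e-16*s^5 + 1.4210854715202e-14*s^4 + 580.996339999999*s^3 - 356.973012*s^2 + 110.012388*s - 498.225758)/(0.021952*s^6 - 2.627184*s^5 + 105.33978*s^4 - 1436.266525*s^3 + 854.004645*s^2 - 172.673679*s + 11.697083)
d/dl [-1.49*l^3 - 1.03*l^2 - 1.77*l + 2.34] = -4.47*l^2 - 2.06*l - 1.77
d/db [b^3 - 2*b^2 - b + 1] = 3*b^2 - 4*b - 1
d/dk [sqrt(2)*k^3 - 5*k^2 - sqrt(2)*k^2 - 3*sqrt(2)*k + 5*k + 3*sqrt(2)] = 3*sqrt(2)*k^2 - 10*k - 2*sqrt(2)*k - 3*sqrt(2) + 5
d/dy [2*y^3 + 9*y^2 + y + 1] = 6*y^2 + 18*y + 1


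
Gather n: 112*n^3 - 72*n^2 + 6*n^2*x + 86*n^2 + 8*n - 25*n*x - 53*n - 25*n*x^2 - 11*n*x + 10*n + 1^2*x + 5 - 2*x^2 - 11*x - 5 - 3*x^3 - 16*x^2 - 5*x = 112*n^3 + n^2*(6*x + 14) + n*(-25*x^2 - 36*x - 35) - 3*x^3 - 18*x^2 - 15*x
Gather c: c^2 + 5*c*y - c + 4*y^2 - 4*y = c^2 + c*(5*y - 1) + 4*y^2 - 4*y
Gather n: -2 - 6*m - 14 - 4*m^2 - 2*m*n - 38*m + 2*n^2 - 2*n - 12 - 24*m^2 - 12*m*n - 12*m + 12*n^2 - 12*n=-28*m^2 - 56*m + 14*n^2 + n*(-14*m - 14) - 28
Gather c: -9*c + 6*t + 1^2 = -9*c + 6*t + 1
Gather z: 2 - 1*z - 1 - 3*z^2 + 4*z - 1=-3*z^2 + 3*z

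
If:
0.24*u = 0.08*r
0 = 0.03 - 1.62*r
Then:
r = 0.02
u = 0.01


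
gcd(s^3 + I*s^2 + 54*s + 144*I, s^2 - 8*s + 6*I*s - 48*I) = s + 6*I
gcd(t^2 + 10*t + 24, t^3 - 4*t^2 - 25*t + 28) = t + 4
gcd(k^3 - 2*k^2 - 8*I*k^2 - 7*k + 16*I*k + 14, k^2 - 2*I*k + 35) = k - 7*I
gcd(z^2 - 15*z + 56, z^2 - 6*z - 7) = z - 7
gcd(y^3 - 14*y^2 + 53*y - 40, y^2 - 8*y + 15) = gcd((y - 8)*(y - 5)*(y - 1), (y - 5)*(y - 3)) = y - 5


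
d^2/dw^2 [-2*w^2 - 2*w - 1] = -4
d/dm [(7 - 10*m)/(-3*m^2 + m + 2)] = (30*m^2 - 10*m - (6*m - 1)*(10*m - 7) - 20)/(-3*m^2 + m + 2)^2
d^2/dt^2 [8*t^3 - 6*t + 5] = 48*t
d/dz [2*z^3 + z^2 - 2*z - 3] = 6*z^2 + 2*z - 2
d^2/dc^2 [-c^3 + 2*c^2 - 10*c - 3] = 4 - 6*c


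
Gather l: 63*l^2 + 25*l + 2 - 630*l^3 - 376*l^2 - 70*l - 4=-630*l^3 - 313*l^2 - 45*l - 2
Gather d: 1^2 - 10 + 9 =0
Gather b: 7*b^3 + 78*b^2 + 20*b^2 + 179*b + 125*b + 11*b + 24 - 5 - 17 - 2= 7*b^3 + 98*b^2 + 315*b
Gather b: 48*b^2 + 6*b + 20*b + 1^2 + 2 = 48*b^2 + 26*b + 3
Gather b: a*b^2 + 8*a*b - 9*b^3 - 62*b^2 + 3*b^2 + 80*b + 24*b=-9*b^3 + b^2*(a - 59) + b*(8*a + 104)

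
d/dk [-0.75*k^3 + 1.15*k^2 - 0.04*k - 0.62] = -2.25*k^2 + 2.3*k - 0.04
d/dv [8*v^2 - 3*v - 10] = 16*v - 3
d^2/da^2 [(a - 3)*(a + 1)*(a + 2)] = 6*a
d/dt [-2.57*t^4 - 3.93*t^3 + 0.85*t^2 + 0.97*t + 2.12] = -10.28*t^3 - 11.79*t^2 + 1.7*t + 0.97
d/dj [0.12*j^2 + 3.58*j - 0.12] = 0.24*j + 3.58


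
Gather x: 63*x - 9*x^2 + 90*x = -9*x^2 + 153*x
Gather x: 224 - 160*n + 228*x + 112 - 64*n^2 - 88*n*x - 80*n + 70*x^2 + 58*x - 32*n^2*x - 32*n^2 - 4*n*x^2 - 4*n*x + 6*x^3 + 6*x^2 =-96*n^2 - 240*n + 6*x^3 + x^2*(76 - 4*n) + x*(-32*n^2 - 92*n + 286) + 336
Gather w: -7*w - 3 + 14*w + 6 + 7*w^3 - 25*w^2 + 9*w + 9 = 7*w^3 - 25*w^2 + 16*w + 12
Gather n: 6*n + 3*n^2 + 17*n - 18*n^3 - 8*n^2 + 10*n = -18*n^3 - 5*n^2 + 33*n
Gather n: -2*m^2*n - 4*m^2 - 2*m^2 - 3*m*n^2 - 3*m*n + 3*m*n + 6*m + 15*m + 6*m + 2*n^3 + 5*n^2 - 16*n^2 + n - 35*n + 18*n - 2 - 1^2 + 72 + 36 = -6*m^2 + 27*m + 2*n^3 + n^2*(-3*m - 11) + n*(-2*m^2 - 16) + 105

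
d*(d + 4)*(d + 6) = d^3 + 10*d^2 + 24*d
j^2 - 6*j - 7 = (j - 7)*(j + 1)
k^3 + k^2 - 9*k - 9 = (k - 3)*(k + 1)*(k + 3)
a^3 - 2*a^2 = a^2*(a - 2)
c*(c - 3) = c^2 - 3*c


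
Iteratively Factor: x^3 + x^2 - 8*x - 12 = (x - 3)*(x^2 + 4*x + 4) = (x - 3)*(x + 2)*(x + 2)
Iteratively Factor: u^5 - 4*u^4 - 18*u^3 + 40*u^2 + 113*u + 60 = (u + 1)*(u^4 - 5*u^3 - 13*u^2 + 53*u + 60) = (u + 1)*(u + 3)*(u^3 - 8*u^2 + 11*u + 20) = (u - 4)*(u + 1)*(u + 3)*(u^2 - 4*u - 5) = (u - 4)*(u + 1)^2*(u + 3)*(u - 5)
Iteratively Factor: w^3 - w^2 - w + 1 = (w + 1)*(w^2 - 2*w + 1) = (w - 1)*(w + 1)*(w - 1)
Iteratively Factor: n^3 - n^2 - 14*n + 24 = (n - 3)*(n^2 + 2*n - 8) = (n - 3)*(n - 2)*(n + 4)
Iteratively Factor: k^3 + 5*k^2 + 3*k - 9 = (k + 3)*(k^2 + 2*k - 3) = (k - 1)*(k + 3)*(k + 3)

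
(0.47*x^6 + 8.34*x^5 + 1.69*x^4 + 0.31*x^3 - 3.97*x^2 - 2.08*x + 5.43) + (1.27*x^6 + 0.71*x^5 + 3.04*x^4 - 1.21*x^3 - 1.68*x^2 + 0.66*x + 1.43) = 1.74*x^6 + 9.05*x^5 + 4.73*x^4 - 0.9*x^3 - 5.65*x^2 - 1.42*x + 6.86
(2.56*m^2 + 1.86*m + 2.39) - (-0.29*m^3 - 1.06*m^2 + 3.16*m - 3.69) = 0.29*m^3 + 3.62*m^2 - 1.3*m + 6.08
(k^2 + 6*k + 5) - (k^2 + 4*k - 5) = 2*k + 10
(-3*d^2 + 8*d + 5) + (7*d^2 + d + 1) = 4*d^2 + 9*d + 6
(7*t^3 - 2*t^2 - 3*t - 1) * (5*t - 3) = 35*t^4 - 31*t^3 - 9*t^2 + 4*t + 3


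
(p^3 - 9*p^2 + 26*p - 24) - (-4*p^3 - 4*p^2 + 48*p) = 5*p^3 - 5*p^2 - 22*p - 24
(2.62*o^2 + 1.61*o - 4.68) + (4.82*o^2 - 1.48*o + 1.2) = 7.44*o^2 + 0.13*o - 3.48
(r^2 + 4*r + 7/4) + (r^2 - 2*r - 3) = 2*r^2 + 2*r - 5/4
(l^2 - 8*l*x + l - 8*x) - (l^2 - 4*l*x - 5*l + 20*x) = -4*l*x + 6*l - 28*x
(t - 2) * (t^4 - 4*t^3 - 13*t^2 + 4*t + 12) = t^5 - 6*t^4 - 5*t^3 + 30*t^2 + 4*t - 24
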